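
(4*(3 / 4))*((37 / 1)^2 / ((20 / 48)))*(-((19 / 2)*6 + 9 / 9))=-571694.40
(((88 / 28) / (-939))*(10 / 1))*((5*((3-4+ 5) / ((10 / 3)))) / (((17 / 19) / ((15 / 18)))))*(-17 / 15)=4180 / 19719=0.21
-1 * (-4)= 4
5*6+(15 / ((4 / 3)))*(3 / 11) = 1455 / 44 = 33.07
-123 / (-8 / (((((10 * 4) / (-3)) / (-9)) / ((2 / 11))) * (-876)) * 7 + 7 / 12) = -5926140 / 28483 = -208.06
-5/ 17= -0.29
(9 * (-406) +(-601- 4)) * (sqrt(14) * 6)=-25554 * sqrt(14)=-95614.31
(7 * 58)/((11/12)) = 4872/11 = 442.91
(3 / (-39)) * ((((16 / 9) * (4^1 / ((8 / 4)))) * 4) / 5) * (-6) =256 / 195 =1.31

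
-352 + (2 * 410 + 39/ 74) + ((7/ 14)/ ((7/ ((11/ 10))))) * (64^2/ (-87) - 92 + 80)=20905441/ 45066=463.88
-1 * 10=-10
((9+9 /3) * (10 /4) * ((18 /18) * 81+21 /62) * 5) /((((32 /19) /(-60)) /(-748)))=20157501375 /62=325120989.92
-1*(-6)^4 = -1296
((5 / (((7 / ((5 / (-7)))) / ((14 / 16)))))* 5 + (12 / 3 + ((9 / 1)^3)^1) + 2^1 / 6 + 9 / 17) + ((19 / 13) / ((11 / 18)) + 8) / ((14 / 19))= 304563527 / 408408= 745.73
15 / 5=3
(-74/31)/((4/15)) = -555/62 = -8.95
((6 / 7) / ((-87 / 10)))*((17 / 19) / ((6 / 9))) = -510 / 3857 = -0.13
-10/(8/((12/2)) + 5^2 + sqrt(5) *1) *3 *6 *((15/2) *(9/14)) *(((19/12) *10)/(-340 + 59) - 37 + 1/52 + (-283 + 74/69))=22048377922575/2082326896 - 837280174275 *sqrt(5)/2082326896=9689.24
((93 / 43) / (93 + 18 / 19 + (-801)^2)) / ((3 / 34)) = 10013 / 262132386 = 0.00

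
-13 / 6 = -2.17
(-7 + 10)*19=57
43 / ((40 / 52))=559 / 10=55.90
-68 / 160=-17 / 40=-0.42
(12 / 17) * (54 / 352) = 81 / 748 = 0.11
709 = 709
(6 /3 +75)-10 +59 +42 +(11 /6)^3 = 174.16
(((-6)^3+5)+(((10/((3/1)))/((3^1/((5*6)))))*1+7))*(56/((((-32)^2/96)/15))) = -13440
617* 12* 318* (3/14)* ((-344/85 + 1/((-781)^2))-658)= -121225683664821132/362926795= -334022412.60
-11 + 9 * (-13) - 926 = -1054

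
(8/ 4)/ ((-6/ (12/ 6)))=-2/ 3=-0.67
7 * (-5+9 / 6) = -49 / 2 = -24.50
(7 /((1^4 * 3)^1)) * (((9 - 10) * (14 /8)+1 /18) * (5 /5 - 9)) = 854 /27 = 31.63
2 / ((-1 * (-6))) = 1 / 3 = 0.33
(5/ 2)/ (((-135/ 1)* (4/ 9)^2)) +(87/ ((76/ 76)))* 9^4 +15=18266301/ 32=570821.91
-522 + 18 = -504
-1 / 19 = -0.05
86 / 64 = 43 / 32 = 1.34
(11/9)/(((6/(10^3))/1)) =203.70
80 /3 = 26.67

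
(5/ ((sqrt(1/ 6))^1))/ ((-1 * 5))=-sqrt(6)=-2.45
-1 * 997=-997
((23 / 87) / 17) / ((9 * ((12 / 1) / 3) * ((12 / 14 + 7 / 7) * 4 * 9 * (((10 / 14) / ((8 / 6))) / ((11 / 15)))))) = 12397 / 1401648300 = 0.00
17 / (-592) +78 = 46159 / 592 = 77.97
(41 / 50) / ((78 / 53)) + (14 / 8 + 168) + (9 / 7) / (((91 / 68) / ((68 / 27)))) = 16504051 / 95550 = 172.73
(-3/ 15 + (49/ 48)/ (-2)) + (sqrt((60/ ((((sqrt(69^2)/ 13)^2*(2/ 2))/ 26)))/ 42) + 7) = 26*sqrt(455)/ 483 + 3019/ 480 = 7.44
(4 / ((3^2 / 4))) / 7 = 16 / 63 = 0.25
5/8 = 0.62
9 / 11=0.82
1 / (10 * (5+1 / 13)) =13 / 660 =0.02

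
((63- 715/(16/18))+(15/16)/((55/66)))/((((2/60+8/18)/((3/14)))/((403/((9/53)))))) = -135522855/172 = -787923.58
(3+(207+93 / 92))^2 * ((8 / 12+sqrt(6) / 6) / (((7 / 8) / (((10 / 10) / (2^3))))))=125621523 * sqrt(6) / 118496+125621523 / 29624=6837.32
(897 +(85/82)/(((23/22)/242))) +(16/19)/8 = 20372565/17917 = 1137.05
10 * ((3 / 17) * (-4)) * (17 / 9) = -40 / 3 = -13.33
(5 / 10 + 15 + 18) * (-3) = -100.50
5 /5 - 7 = -6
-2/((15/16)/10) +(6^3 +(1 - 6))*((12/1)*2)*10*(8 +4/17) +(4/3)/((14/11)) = 49624786/119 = 417015.01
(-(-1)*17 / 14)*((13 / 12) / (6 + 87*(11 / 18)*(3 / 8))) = 442 / 8715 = 0.05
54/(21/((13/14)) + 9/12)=104/45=2.31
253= 253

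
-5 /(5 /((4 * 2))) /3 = -8 /3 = -2.67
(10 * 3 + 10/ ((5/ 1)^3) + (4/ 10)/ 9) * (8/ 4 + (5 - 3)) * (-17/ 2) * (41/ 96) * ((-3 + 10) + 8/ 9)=-167711443/ 48600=-3450.85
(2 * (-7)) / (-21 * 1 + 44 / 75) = 0.69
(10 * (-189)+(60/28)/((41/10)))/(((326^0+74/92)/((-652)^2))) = -10604168267520/23821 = -445160499.87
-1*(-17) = 17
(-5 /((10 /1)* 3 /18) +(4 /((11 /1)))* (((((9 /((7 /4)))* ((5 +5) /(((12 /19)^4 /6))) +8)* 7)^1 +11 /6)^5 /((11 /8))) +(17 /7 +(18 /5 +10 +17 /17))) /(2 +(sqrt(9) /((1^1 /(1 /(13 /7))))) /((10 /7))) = 224676954528998065491070165609 /5648039936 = 39779632770818649093.04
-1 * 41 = -41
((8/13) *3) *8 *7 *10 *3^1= 40320/13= 3101.54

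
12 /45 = 4 /15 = 0.27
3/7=0.43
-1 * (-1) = 1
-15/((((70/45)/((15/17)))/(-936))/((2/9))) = 210600/119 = 1769.75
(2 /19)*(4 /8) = 1 /19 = 0.05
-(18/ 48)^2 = -9/ 64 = -0.14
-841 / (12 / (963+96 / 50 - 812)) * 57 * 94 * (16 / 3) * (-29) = 666100466168 / 75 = 8881339548.91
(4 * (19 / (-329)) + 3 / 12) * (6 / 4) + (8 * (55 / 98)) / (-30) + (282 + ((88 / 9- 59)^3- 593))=-1605930066395 / 13431096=-119568.06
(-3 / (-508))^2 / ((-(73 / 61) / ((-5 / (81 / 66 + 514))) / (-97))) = -585783 / 21353634712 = -0.00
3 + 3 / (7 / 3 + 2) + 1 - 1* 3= 22 / 13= 1.69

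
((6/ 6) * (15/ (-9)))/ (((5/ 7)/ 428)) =-998.67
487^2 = 237169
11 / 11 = 1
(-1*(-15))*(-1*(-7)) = 105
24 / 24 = 1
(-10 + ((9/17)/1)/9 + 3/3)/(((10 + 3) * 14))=-76/1547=-0.05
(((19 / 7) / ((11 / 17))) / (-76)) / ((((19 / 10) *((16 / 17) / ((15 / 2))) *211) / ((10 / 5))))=-21675 / 9878176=-0.00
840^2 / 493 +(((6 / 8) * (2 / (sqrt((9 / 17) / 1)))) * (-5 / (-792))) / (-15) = 705600 / 493 -sqrt(17) / 4752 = 1431.24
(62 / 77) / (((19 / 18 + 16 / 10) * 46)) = 2790 / 423269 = 0.01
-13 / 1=-13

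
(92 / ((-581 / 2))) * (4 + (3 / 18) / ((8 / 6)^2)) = -3013 / 2324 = -1.30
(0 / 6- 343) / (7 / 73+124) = -25039 / 9059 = -2.76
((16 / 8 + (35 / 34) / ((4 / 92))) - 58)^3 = -1327373299 / 39304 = -33771.96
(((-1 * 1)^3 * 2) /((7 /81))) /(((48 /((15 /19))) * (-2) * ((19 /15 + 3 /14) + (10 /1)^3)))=6075 /31967272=0.00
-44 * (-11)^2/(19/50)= -266200/19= -14010.53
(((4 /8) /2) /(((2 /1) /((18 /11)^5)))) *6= 1417176 /161051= 8.80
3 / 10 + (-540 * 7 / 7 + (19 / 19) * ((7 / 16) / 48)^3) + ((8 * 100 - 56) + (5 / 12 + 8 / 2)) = 208.72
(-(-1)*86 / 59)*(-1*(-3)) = 258 / 59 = 4.37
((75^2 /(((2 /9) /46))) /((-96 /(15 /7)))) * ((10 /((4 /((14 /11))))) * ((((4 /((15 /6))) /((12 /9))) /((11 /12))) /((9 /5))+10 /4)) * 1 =-2066765625 /7744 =-266886.06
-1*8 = -8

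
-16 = -16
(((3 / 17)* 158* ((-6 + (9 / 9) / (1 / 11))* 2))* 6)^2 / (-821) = -808833600 / 237269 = -3408.93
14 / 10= 7 / 5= 1.40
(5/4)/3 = 5/12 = 0.42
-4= -4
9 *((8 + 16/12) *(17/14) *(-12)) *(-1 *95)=116280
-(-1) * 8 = 8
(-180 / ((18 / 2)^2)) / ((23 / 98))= -1960 / 207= -9.47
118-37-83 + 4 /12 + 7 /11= -34 /33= -1.03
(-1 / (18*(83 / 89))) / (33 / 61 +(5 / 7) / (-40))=-152012 / 1334889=-0.11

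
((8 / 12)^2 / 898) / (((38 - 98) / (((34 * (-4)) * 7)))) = 476 / 60615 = 0.01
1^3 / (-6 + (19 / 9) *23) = 9 / 383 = 0.02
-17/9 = -1.89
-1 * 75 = -75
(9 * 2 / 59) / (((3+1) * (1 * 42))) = 3 / 1652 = 0.00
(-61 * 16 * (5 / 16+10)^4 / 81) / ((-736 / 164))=22885713125 / 753664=30365.94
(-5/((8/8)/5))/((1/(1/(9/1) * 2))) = -50/9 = -5.56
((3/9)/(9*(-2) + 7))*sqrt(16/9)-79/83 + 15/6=24779/16434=1.51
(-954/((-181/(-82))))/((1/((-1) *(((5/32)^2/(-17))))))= -488925/787712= -0.62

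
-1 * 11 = -11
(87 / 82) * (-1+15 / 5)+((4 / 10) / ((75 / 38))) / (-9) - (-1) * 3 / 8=2739197 / 1107000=2.47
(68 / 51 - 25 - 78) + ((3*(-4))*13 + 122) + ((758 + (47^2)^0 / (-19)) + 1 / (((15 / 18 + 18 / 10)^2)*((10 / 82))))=221788930 / 355737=623.46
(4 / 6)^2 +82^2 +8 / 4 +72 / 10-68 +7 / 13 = 3899717 / 585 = 6666.18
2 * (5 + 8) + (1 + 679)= 706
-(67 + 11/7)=-480/7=-68.57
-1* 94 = -94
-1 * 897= -897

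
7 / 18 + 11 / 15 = 101 / 90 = 1.12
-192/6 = -32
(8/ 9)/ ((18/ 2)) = 8/ 81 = 0.10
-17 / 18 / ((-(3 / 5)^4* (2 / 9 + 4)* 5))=2125 / 6156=0.35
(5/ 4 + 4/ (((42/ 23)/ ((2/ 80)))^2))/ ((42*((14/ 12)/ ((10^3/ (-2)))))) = -4412645/ 345744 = -12.76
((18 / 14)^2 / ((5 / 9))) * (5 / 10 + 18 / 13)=729 / 130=5.61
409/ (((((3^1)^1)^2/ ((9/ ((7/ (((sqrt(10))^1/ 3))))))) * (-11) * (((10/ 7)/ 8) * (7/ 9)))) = -4908 * sqrt(10)/ 385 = -40.31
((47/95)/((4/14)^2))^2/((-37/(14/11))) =-37126663/29385400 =-1.26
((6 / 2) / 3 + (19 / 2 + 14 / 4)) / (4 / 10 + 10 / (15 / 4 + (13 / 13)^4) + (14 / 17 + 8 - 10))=10.54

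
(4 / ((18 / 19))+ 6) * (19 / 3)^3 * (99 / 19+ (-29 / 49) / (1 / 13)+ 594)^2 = 530120667021392 / 583443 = 908607468.12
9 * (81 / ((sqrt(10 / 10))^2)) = 729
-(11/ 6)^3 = -1331/ 216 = -6.16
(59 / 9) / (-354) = -1 / 54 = -0.02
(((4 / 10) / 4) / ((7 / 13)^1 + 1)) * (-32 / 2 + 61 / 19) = -3159 / 3800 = -0.83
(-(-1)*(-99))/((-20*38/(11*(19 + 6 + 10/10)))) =14157/380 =37.26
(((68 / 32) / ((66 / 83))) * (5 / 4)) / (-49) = -7055 / 103488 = -0.07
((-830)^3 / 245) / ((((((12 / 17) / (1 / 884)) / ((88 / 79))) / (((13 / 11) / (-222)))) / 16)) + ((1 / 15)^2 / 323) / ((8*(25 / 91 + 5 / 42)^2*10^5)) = 34148663464910674565083 / 96231410470125000000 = 354.86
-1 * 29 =-29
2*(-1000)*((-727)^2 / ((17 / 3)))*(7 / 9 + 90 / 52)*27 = -2792218707000 / 221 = -12634473787.33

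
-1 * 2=-2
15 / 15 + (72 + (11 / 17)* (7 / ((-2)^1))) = 2405 / 34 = 70.74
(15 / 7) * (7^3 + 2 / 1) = 5175 / 7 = 739.29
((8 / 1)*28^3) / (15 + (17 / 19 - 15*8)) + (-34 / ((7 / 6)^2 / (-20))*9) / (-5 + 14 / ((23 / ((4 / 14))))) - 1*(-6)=-4684503514 / 1793057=-2612.58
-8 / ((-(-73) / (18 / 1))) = -144 / 73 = -1.97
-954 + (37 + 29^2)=-76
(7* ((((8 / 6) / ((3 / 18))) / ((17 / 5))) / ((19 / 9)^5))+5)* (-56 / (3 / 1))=-12712119560 / 126281049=-100.67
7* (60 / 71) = 420 / 71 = 5.92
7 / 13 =0.54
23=23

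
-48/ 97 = -0.49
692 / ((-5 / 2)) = -1384 / 5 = -276.80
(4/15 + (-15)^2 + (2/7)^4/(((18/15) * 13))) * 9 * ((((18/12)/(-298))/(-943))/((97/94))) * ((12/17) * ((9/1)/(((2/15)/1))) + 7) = 41445807836409/72319285901590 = 0.57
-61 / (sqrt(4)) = -30.50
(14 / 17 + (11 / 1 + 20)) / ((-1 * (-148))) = 541 / 2516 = 0.22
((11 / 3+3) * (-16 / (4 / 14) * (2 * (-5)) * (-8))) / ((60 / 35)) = -156800 / 9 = -17422.22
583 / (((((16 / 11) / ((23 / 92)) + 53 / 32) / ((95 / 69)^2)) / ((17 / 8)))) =3935658100 / 12526191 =314.19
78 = 78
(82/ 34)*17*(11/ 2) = 451/ 2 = 225.50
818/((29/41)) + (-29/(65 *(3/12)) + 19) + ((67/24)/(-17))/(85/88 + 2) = 1015453334/865215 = 1173.64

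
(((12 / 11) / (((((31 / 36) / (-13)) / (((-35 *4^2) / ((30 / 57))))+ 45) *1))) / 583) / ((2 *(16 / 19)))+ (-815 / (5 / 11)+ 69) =-247741687122544 / 143701676723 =-1724.00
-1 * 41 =-41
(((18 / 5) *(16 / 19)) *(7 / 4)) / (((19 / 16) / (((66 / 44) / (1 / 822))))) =9942912 / 1805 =5508.54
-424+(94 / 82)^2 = -710535 / 1681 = -422.69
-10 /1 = -10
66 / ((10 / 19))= 627 / 5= 125.40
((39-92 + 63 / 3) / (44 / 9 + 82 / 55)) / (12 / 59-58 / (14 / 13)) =3270960 / 34989061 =0.09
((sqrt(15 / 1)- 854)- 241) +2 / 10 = -5474 / 5 +sqrt(15) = -1090.93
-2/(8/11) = -11/4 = -2.75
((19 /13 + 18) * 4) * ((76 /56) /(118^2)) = 4807 /633542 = 0.01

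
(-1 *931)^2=866761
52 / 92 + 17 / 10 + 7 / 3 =4.60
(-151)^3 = -3442951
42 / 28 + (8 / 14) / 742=7795 / 5194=1.50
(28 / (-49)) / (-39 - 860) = 0.00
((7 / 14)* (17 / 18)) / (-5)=-17 / 180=-0.09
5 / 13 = 0.38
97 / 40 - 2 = 17 / 40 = 0.42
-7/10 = -0.70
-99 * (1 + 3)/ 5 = -396/ 5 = -79.20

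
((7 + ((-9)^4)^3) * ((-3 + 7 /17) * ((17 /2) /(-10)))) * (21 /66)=988503377708 /5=197700675541.60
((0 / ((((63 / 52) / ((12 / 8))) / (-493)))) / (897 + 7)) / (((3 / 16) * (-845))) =0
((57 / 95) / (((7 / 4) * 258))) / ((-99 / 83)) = -166 / 148995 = -0.00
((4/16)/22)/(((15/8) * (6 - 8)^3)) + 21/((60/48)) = 4435/264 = 16.80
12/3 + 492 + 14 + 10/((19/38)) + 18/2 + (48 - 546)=41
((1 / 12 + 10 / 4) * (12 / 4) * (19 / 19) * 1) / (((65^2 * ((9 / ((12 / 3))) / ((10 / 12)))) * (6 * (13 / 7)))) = 217 / 3559140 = 0.00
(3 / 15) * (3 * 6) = 18 / 5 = 3.60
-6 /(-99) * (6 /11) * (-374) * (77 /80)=-119 /10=-11.90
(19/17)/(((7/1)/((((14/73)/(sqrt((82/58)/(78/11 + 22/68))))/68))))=19*sqrt(1233114278)/647002796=0.00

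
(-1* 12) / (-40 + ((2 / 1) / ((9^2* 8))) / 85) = 330480 / 1101599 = 0.30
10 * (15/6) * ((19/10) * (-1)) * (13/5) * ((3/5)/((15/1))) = -247/50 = -4.94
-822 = -822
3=3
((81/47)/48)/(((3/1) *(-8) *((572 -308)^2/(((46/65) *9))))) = -207/1514106880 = -0.00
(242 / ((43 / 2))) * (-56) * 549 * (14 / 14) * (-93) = 1383848928 / 43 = 32182533.21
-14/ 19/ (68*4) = -7/ 2584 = -0.00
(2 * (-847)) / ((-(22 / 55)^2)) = 21175 / 2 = 10587.50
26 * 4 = 104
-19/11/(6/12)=-38/11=-3.45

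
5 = 5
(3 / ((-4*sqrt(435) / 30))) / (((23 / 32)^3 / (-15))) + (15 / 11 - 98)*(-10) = 737280*sqrt(435) / 352843 + 10630 / 11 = 1009.94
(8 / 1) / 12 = 2 / 3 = 0.67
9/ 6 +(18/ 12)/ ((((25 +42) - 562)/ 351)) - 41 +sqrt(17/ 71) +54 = sqrt(1207)/ 71 +739/ 55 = 13.93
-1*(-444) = 444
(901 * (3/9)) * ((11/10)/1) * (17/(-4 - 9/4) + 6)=406351/375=1083.60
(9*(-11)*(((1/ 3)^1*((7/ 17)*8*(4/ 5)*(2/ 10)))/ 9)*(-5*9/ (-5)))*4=-29568/ 425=-69.57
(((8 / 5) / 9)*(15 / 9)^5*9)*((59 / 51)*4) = 1180000 / 12393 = 95.22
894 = 894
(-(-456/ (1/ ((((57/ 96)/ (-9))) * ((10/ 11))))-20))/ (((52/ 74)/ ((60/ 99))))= -89725/ 14157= -6.34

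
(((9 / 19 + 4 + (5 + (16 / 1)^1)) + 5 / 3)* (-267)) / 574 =-19669 / 1558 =-12.62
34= 34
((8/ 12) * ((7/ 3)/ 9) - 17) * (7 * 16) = -152656/ 81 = -1884.64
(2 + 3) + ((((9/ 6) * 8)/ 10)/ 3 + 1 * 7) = 62/ 5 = 12.40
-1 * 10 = -10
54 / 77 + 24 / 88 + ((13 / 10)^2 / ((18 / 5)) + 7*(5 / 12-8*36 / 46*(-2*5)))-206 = 150860089 / 637560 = 236.62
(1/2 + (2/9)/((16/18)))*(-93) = -279/4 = -69.75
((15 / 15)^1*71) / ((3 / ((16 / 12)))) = 284 / 9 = 31.56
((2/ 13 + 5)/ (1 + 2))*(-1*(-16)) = 1072/ 39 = 27.49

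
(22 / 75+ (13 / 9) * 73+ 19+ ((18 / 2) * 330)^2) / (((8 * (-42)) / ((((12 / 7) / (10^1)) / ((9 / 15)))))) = -141766469 / 18900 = -7500.87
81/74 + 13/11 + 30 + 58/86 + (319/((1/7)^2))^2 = 8551975444667/35002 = 244328193.95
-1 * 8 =-8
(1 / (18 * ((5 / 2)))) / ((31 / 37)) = 37 / 1395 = 0.03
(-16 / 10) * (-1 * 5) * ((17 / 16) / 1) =17 / 2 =8.50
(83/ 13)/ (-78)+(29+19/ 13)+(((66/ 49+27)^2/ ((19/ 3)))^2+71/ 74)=629659629756386522/ 39039226607199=16128.90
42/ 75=0.56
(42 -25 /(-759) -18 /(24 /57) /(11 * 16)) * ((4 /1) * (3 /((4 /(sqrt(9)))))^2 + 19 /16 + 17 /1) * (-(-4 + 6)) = -416148565 /129536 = -3212.61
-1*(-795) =795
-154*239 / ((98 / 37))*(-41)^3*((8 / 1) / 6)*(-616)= -2359861656416 / 3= -786620552138.67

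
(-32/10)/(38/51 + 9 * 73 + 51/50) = -8160/1679851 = -0.00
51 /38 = 1.34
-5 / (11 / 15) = -75 / 11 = -6.82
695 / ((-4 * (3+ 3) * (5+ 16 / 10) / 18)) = -3475 / 44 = -78.98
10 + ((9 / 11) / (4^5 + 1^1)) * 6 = 112804 / 11275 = 10.00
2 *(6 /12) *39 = 39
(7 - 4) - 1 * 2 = 1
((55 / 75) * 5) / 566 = 11 / 1698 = 0.01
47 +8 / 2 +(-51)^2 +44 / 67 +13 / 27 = 4799527 / 1809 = 2653.14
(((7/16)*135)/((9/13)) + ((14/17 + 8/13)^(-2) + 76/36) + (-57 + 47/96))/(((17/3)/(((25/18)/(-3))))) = -634981375/247551552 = -2.57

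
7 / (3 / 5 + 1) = 35 / 8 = 4.38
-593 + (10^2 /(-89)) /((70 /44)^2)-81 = -2941250 /4361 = -674.44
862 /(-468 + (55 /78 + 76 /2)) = -67236 /33485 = -2.01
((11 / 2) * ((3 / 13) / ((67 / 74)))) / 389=1221 / 338819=0.00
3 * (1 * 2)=6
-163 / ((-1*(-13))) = -163 / 13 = -12.54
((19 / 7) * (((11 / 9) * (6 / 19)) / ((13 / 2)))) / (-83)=-44 / 22659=-0.00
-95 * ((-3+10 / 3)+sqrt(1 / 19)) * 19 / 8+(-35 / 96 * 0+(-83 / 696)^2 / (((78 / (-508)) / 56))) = -189855227 / 2361528-95 * sqrt(19) / 8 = -132.16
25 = 25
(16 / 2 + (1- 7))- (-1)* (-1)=1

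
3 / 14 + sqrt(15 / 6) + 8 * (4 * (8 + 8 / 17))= sqrt(10) / 2 + 64563 / 238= 272.85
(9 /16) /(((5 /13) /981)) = 1434.71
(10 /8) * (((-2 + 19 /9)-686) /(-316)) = 30865 /11376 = 2.71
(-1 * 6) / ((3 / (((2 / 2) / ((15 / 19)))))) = -38 / 15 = -2.53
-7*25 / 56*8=-25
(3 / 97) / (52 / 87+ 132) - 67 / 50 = -37479707 / 27974800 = -1.34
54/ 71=0.76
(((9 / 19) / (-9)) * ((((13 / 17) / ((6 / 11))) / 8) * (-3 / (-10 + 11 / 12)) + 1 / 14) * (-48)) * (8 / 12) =53672 / 246449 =0.22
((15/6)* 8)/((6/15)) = 50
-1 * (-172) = 172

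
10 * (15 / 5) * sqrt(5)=30 * sqrt(5)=67.08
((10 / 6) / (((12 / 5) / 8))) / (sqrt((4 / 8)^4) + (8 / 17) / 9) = 680 / 37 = 18.38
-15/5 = -3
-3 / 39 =-1 / 13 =-0.08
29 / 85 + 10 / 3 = 937 / 255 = 3.67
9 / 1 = 9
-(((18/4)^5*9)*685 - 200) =-364030685/32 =-11375958.91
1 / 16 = 0.06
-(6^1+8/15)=-98/15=-6.53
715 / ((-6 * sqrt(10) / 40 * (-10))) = 143 * sqrt(10) / 3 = 150.74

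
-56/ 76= -14/ 19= -0.74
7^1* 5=35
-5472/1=-5472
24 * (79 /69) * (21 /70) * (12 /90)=632 /575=1.10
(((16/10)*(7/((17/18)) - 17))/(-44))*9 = 2934/935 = 3.14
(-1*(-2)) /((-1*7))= -2 /7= -0.29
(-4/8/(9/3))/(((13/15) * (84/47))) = -0.11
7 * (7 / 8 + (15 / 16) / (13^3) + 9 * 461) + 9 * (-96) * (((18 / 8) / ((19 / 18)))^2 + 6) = 253028848667 / 12689872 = 19939.43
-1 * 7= -7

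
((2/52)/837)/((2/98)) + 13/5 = 283151/108810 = 2.60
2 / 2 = 1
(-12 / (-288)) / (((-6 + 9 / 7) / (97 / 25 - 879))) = 76573 / 9900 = 7.73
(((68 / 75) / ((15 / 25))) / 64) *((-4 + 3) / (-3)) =17 / 2160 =0.01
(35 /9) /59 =35 /531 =0.07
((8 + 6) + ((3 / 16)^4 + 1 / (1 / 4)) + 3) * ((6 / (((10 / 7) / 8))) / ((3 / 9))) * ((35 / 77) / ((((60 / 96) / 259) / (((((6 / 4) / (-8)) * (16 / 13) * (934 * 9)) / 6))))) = -94389674554287 / 732160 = -128919463.72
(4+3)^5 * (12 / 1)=201684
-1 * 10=-10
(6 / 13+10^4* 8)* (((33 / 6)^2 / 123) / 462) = 42.59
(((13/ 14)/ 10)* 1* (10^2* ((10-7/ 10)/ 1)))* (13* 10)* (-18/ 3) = -471510/ 7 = -67358.57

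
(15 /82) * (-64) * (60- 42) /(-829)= 8640 /33989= 0.25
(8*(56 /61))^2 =53.94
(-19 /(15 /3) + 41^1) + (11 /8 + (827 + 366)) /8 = 59679 /320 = 186.50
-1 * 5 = -5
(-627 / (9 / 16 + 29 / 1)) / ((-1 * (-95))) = -48 / 215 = -0.22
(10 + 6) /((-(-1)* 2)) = 8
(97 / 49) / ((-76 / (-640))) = 15520 / 931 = 16.67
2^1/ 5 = 2/ 5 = 0.40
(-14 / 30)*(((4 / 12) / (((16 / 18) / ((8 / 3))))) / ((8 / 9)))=-21 / 40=-0.52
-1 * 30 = -30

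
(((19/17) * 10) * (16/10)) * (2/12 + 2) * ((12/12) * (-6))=-3952/17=-232.47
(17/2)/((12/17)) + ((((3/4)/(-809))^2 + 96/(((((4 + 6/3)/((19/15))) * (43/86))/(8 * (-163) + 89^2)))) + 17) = 42133618891361/157075440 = 268238.11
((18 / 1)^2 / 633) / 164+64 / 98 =0.66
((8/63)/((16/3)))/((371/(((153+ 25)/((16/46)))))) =2047/62328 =0.03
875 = 875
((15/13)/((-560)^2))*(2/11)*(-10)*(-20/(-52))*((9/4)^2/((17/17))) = -1215/93277184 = -0.00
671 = 671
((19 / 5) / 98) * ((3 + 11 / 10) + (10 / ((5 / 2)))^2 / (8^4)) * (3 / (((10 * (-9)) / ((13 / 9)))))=-432497 / 56448000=-0.01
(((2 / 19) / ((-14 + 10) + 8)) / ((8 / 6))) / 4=3 / 608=0.00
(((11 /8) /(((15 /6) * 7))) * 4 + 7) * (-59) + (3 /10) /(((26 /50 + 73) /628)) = -13798151 /32165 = -428.98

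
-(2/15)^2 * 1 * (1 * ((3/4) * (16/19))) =-16/1425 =-0.01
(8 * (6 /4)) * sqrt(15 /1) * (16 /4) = 48 * sqrt(15) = 185.90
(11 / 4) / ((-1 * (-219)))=11 / 876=0.01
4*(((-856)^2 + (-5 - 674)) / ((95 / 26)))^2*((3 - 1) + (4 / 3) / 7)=351712504504.18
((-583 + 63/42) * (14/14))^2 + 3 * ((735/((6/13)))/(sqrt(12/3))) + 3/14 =4767437/14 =340531.21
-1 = -1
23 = 23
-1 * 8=-8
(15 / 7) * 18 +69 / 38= 10743 / 266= 40.39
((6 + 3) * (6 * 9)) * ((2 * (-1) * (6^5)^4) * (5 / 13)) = -17768930018706063360 / 13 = -1366840770669697181.54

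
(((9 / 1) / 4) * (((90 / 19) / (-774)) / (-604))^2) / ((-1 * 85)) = -45 / 16558725357632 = -0.00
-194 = -194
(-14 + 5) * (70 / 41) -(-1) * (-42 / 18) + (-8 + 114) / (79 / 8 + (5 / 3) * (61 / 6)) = -3265051 / 237513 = -13.75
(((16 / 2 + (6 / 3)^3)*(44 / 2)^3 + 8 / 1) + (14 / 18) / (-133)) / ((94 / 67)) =1951997765 / 16074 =121438.21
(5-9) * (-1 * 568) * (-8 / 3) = -18176 / 3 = -6058.67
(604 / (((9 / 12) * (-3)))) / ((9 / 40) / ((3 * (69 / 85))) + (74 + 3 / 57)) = -8446336 / 2332899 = -3.62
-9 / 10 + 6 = 51 / 10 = 5.10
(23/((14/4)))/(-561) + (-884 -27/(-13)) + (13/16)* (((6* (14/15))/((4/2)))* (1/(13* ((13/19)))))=-1800423829/2042040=-881.68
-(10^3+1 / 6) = -6001 / 6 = -1000.17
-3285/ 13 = -252.69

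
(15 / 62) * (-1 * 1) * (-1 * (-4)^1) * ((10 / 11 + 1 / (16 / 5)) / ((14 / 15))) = -48375 / 38192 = -1.27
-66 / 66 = -1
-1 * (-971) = 971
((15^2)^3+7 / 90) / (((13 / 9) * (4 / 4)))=1025156257 / 130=7885817.36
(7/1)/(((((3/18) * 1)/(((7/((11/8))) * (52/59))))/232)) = 28374528/649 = 43720.38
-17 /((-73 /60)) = 1020 /73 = 13.97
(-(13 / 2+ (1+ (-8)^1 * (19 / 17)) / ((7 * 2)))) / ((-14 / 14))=5.93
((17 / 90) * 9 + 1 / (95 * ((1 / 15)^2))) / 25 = 773 / 4750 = 0.16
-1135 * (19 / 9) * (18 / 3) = -43130 / 3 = -14376.67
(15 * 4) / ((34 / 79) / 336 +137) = 796320 / 1818281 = 0.44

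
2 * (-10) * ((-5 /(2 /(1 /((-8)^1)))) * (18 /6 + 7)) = -125 /2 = -62.50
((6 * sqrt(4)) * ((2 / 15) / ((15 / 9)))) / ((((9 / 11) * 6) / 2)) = 88 / 225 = 0.39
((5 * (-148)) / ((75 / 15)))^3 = -3241792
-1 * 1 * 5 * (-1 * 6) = 30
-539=-539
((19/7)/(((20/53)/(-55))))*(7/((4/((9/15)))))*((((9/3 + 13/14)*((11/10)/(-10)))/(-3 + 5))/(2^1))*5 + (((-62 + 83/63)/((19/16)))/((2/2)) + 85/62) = 16591002371/94993920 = 174.65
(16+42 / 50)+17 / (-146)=16.72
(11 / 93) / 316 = 11 / 29388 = 0.00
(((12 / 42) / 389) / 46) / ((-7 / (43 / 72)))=-43 / 31565016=-0.00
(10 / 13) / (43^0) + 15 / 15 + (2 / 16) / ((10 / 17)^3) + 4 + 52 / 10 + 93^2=8660.58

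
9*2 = 18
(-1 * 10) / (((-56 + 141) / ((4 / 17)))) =-0.03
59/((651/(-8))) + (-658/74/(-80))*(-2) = -912739/963480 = -0.95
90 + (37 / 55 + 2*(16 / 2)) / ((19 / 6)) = 99552 / 1045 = 95.27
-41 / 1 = -41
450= 450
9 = 9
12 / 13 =0.92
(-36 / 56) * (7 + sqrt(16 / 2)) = -9 / 2 -9 * sqrt(2) / 7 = -6.32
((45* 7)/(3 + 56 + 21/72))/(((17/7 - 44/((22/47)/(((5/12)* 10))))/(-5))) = 396900/5815801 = 0.07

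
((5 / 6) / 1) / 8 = 0.10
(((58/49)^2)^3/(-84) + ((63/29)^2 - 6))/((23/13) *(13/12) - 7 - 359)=1284209340929572/356002100719741903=0.00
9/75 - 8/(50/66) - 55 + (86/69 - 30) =-162484/1725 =-94.19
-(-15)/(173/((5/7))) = 75/1211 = 0.06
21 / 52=0.40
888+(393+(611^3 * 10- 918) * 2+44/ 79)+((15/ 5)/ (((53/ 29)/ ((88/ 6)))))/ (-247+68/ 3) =12854985725109339/ 2817851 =4561982065.45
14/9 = 1.56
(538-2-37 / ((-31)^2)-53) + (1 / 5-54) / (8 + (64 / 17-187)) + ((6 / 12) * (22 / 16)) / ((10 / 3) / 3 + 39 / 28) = 483.54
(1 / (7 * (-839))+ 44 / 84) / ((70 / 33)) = 7249 / 29365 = 0.25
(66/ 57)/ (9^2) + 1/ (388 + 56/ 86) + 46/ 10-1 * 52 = -6093415811/ 128598840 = -47.38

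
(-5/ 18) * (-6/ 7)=0.24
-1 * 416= -416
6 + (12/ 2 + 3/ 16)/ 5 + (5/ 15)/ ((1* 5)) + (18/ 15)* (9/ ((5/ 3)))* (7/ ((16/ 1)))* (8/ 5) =71041/ 6000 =11.84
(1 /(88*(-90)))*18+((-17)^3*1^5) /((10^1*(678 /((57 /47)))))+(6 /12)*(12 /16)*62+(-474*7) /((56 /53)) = -1457197845 /467368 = -3117.88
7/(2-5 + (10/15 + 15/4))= 84/17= 4.94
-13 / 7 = -1.86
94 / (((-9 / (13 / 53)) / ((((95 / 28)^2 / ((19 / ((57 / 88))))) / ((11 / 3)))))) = -5514275 / 20111168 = -0.27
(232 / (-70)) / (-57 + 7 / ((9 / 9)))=58 / 875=0.07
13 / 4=3.25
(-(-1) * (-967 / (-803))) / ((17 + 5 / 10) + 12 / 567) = 365526 / 5318269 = 0.07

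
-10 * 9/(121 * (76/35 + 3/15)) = -3150/10043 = -0.31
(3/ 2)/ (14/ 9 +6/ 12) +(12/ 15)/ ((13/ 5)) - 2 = -463/ 481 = -0.96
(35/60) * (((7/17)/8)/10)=49/16320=0.00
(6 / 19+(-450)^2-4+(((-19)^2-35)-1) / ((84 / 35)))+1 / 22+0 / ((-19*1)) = 508200499 / 2508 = 202631.78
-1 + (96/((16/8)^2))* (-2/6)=-9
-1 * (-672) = 672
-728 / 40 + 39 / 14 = -1079 / 70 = -15.41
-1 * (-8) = 8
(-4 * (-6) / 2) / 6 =2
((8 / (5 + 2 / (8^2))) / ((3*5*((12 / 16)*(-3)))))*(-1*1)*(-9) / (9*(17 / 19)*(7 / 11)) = -214016 / 2586465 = -0.08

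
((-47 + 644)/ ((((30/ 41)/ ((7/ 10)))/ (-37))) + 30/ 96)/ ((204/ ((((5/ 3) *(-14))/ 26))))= 19722731/ 212160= 92.96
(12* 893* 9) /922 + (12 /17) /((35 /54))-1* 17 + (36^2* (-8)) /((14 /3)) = -585077317 /274295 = -2133.02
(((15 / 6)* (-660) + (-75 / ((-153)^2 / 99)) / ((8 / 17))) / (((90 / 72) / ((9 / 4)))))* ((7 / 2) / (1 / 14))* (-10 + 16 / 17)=1524612705 / 1156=1318869.12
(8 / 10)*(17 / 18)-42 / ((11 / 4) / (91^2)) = -62603986 / 495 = -126472.70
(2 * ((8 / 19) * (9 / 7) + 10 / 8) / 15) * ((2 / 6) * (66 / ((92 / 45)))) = 31449 / 12236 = 2.57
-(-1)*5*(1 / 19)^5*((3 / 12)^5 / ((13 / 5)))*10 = 125 / 16480914944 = 0.00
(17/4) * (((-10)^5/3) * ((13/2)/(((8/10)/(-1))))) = 1151041.67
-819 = -819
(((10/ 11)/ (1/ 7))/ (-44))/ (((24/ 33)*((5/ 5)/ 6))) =-105/ 88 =-1.19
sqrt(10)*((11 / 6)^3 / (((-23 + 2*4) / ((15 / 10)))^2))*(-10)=-1331*sqrt(10) / 2160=-1.95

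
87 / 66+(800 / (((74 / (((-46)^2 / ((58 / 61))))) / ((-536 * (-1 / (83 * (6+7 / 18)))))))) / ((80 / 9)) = 5362895735 / 1959298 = 2737.15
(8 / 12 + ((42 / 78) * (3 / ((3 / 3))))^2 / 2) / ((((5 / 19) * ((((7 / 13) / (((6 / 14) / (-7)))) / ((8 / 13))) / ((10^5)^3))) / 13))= -30384800000000000000 / 4459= -6814263287732675.49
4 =4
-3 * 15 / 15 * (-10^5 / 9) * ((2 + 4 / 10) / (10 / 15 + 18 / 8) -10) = -6424000 / 21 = -305904.76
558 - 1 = 557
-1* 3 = -3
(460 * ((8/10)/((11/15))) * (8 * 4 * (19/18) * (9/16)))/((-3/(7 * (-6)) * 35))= 41952/11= 3813.82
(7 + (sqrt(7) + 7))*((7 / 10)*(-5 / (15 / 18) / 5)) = -294 / 25- 21*sqrt(7) / 25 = -13.98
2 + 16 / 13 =42 / 13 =3.23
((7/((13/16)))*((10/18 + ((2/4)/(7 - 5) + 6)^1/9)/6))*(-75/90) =-175/117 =-1.50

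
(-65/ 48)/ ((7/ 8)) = -65/ 42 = -1.55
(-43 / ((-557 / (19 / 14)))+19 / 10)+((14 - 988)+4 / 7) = -18937907 / 19495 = -971.42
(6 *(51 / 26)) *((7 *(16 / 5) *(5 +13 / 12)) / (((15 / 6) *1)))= 208488 / 325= 641.50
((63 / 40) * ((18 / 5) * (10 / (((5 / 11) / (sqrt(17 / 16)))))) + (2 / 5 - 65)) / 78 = -323 / 390 + 2079 * sqrt(17) / 5200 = 0.82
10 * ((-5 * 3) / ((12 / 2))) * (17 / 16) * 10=-2125 / 8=-265.62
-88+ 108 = 20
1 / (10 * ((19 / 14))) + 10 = 957 / 95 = 10.07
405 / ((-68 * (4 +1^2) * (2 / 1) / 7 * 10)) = -567 / 1360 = -0.42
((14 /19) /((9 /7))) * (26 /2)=1274 /171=7.45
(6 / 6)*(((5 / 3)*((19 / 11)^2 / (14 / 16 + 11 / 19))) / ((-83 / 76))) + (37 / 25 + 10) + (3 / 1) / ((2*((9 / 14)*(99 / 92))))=15755918047 / 1498164525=10.52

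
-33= -33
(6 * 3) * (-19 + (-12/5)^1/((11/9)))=-20754/55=-377.35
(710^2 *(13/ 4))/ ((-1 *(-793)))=126025/ 61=2065.98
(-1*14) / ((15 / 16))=-224 / 15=-14.93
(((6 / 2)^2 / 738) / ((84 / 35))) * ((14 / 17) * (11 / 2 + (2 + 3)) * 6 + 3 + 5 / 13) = 30535 / 108732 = 0.28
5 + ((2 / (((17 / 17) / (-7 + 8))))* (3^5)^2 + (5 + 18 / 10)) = 590549 / 5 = 118109.80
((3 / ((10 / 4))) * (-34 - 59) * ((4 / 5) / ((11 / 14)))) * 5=-31248 / 55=-568.15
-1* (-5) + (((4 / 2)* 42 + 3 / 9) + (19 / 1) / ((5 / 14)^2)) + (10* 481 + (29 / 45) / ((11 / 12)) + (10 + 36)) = 5095.00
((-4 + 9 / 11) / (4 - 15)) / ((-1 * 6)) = -35 / 726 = -0.05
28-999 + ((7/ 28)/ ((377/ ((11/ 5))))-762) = -1733.00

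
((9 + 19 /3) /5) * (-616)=-28336 /15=-1889.07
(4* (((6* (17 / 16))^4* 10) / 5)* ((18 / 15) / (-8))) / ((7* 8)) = -20295603 / 573440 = -35.39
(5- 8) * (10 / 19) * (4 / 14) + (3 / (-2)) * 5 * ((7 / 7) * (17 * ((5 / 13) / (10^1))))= -37035 / 6916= -5.35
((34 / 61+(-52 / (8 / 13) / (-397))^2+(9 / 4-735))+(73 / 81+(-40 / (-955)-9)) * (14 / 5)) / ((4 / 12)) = -1122554342023591 / 495801663930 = -2264.12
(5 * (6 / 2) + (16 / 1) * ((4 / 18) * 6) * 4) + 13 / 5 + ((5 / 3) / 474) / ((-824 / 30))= 100508099 / 976440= 102.93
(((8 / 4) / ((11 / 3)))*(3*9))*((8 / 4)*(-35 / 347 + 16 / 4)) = 39852 / 347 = 114.85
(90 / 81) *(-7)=-70 / 9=-7.78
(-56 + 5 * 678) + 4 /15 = 50014 /15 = 3334.27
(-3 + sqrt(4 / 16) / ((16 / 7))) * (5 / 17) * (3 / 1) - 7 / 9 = -15823 / 4896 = -3.23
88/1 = 88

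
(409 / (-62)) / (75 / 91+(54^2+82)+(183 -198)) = -37219 / 16834736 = -0.00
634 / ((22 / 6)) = 1902 / 11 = 172.91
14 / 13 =1.08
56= 56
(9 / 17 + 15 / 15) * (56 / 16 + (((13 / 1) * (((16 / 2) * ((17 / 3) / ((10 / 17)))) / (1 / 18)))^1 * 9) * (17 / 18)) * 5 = 19927583 / 17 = 1172210.76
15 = 15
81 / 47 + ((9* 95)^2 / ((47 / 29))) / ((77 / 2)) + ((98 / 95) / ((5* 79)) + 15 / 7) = 1591564765712 / 135802975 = 11719.66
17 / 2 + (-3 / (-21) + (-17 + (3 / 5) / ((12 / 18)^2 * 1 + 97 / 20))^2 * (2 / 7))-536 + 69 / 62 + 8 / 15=-1313261526931 / 2956220295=-444.24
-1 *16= -16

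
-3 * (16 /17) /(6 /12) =-96 /17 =-5.65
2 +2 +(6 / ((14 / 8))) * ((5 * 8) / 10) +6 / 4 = 269 / 14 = 19.21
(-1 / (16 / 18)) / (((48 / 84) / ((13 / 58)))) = -0.44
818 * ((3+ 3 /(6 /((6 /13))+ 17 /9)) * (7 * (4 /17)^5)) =1257704448 /95130419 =13.22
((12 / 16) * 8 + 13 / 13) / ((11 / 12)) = 84 / 11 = 7.64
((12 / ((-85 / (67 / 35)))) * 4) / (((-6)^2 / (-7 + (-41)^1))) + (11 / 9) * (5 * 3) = 176489 / 8925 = 19.77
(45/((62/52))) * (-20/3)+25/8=-61625/248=-248.49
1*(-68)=-68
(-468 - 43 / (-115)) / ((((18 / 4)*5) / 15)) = -107554 / 345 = -311.75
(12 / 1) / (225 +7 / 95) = 570 / 10691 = 0.05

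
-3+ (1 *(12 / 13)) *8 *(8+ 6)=1305 / 13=100.38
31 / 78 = 0.40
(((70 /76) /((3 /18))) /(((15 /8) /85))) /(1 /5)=23800 /19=1252.63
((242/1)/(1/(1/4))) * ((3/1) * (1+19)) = 3630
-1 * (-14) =14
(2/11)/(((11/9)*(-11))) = -18/1331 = -0.01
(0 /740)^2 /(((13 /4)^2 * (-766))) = 0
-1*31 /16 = -31 /16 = -1.94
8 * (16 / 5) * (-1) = -128 / 5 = -25.60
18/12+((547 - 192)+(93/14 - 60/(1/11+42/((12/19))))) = 742958/2051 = 362.24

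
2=2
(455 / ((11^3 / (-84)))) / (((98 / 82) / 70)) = -1681.89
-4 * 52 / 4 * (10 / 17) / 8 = -65 / 17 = -3.82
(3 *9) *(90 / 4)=1215 / 2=607.50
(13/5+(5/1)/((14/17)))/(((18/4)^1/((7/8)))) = 1.69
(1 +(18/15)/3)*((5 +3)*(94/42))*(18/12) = 188/5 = 37.60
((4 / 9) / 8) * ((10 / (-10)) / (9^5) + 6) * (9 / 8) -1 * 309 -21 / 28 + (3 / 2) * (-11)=-307881487 / 944784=-325.88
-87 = -87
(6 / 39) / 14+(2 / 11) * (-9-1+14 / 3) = -2879 / 3003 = -0.96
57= 57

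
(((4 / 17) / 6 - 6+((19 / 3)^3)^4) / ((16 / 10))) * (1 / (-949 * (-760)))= 1980334398435371 / 548719209792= 3609.01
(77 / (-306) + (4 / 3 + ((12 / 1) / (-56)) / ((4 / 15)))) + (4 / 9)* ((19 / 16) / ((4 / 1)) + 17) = 136499 / 17136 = 7.97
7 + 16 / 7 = 65 / 7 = 9.29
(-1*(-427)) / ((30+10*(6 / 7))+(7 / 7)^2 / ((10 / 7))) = 29890 / 2749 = 10.87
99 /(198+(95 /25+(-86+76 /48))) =5940 /7043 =0.84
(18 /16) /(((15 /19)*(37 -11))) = 57 /1040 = 0.05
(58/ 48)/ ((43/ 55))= 1595/ 1032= 1.55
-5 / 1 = -5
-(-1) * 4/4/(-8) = -1/8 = -0.12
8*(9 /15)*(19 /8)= 57 /5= 11.40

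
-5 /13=-0.38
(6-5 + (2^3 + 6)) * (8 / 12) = 10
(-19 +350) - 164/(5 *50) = 41293/125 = 330.34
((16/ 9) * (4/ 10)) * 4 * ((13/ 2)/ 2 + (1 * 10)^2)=13216/ 45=293.69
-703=-703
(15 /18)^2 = 25 /36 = 0.69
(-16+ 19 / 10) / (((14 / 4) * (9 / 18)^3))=-1128 / 35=-32.23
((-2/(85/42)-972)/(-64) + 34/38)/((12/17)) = 103991/4560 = 22.81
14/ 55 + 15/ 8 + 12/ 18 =2.80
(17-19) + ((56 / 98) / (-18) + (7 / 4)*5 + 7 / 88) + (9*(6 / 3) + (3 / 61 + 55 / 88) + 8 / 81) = 9728569 / 380457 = 25.57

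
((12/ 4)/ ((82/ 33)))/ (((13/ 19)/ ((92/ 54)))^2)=4201318/ 561249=7.49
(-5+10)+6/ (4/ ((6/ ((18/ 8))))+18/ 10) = 75/ 11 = 6.82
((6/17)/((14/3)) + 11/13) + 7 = 12255/1547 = 7.92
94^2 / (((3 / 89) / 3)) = 786404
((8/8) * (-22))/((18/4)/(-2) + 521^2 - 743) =-0.00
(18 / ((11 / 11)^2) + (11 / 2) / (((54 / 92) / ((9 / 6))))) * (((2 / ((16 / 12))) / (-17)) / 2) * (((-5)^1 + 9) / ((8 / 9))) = -1731 / 272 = -6.36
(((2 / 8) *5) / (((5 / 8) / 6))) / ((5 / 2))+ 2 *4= 64 / 5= 12.80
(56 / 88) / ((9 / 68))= 4.81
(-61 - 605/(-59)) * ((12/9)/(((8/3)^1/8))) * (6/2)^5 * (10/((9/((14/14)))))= -3233520/59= -54805.42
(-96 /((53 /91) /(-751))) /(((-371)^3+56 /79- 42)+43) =-0.00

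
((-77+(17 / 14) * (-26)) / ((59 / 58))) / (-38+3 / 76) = 670016 / 238301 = 2.81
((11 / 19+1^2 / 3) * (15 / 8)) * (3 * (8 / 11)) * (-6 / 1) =-22.39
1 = 1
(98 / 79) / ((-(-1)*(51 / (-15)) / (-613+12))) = 294490 / 1343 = 219.28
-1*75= -75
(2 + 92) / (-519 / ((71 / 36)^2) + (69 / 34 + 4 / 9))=-144999324 / 202006907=-0.72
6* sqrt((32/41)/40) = 12* sqrt(205)/205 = 0.84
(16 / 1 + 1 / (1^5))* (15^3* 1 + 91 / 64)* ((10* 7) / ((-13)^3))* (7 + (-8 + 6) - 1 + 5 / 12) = -6814429685 / 843648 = -8077.34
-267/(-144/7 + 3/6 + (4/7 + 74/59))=31506/2153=14.63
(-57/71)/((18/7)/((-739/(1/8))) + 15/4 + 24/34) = -0.18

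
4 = 4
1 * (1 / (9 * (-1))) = -1 / 9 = -0.11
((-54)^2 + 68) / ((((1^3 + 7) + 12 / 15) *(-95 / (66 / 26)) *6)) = -1.51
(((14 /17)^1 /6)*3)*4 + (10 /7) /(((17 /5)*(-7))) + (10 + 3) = 12151 /833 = 14.59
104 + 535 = 639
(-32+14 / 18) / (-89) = 281 / 801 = 0.35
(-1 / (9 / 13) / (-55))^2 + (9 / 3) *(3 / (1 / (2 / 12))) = 735413 / 490050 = 1.50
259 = 259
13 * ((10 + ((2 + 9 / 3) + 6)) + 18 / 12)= 585 / 2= 292.50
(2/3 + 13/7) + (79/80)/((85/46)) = 218357/71400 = 3.06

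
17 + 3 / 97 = 1652 / 97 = 17.03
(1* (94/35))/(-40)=-47/700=-0.07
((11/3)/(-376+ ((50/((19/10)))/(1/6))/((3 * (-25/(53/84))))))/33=-133/451662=-0.00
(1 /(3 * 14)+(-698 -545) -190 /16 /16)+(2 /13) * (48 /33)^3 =-57823898749 /46510464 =-1243.24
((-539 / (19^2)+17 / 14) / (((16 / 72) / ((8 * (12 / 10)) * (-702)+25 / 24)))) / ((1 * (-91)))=-3417863433 / 36793120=-92.89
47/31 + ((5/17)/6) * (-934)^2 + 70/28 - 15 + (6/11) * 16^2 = 1491841771/34782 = 42891.20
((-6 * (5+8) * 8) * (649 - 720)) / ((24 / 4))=7384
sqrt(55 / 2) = sqrt(110) / 2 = 5.24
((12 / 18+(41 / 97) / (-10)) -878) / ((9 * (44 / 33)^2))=-2553163 / 46560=-54.84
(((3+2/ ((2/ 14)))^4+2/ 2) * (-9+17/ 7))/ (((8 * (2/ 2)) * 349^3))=-960503/ 595119686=-0.00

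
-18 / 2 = -9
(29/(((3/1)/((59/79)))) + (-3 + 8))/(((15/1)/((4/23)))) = 11584/81765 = 0.14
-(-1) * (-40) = -40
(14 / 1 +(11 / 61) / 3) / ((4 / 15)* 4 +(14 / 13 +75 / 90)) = 334490 / 70821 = 4.72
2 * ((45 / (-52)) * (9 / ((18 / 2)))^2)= -45 / 26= -1.73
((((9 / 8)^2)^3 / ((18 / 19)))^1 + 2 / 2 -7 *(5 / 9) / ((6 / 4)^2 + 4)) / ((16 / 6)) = 0.94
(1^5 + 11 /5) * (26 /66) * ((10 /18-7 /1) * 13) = -156832 /1485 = -105.61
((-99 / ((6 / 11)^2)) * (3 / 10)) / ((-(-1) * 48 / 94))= -62557 / 320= -195.49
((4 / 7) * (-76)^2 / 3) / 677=23104 / 14217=1.63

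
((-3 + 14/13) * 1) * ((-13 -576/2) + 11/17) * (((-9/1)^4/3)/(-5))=-55834110/221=-252643.03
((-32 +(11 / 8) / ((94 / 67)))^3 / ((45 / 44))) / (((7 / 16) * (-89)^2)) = -139626982734613 / 16579220777280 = -8.42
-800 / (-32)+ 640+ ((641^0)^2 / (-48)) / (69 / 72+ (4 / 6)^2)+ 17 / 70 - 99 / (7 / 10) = 1851631 / 3535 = 523.80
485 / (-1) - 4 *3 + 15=-482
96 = 96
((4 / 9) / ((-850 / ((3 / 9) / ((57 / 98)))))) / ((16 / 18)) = -49 / 145350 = -0.00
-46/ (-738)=23/ 369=0.06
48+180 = 228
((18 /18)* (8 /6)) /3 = 4 /9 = 0.44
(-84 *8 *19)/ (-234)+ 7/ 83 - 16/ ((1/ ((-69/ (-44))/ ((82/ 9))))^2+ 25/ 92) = 9205401159719/ 169909582947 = 54.18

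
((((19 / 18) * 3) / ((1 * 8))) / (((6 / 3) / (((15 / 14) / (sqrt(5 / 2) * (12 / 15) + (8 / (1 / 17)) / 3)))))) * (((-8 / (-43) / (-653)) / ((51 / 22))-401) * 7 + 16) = -1898477231225 / 145304556992 + 1139086338735 * sqrt(10) / 9880709875456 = -12.70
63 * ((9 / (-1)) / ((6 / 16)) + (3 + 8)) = -819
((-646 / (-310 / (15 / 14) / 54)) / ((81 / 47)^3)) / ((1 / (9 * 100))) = 21198.68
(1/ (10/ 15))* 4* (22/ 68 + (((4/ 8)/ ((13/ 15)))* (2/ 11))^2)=697767/ 347633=2.01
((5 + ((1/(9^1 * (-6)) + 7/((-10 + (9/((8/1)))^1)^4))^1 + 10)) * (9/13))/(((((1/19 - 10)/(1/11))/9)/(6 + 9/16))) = -1953161830615/348851556768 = -5.60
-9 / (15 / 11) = -33 / 5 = -6.60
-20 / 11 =-1.82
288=288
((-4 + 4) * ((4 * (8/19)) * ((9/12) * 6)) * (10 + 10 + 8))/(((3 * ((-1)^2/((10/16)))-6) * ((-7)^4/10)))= 0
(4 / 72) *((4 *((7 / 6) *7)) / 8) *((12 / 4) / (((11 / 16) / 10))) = 980 / 99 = 9.90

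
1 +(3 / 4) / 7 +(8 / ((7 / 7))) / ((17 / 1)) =751 / 476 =1.58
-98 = -98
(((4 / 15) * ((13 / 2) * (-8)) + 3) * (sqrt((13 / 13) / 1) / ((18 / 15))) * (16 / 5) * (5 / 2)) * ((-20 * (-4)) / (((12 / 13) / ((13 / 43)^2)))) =-573.86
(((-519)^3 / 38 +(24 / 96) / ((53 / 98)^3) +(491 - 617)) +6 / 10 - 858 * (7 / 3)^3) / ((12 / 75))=-4696902984693565 / 203663736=-23062048.63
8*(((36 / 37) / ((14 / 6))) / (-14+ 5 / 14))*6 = -10368 / 7067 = -1.47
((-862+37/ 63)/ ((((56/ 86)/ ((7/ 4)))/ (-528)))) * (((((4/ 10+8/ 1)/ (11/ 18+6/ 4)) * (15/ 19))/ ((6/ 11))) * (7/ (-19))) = -17788781241/ 6859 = -2593494.86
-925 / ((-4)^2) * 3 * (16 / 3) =-925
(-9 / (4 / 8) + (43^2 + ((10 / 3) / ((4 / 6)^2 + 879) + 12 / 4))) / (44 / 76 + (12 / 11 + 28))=606774652 / 9816183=61.81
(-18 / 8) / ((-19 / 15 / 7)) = 945 / 76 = 12.43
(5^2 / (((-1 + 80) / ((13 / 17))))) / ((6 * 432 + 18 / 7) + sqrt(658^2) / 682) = 155155 / 1664123387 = 0.00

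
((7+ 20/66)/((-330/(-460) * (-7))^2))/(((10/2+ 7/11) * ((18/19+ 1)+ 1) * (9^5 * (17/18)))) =2422291/7749147065814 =0.00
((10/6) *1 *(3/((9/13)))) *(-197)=-12805/9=-1422.78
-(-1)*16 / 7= 16 / 7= 2.29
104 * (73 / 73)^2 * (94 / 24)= 1222 / 3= 407.33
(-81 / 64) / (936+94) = -81 / 65920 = -0.00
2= 2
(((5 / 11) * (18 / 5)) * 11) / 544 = 9 / 272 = 0.03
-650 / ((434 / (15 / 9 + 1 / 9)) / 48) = -83200 / 651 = -127.80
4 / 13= 0.31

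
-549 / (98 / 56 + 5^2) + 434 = 413.48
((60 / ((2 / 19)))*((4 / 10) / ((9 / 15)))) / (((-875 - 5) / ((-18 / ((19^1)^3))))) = 9 / 7942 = 0.00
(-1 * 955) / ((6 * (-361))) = 955 / 2166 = 0.44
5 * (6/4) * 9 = 135/2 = 67.50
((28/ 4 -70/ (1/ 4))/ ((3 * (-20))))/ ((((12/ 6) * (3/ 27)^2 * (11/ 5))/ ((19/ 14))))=20007/ 176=113.68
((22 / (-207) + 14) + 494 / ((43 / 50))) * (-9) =-5236568 / 989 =-5294.81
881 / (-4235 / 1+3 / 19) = -16739 / 80462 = -0.21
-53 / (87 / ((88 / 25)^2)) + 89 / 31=-7884017 / 1685625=-4.68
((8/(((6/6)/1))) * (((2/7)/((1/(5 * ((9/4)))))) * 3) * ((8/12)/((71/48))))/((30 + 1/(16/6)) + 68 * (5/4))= 138240/458731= 0.30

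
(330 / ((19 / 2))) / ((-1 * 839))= -660 / 15941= -0.04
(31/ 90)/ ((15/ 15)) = 31/ 90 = 0.34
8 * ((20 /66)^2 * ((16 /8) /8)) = 200 /1089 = 0.18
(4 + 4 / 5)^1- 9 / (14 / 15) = -339 / 70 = -4.84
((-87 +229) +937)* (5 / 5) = 1079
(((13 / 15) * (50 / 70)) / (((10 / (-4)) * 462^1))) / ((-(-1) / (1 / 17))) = -13 / 412335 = -0.00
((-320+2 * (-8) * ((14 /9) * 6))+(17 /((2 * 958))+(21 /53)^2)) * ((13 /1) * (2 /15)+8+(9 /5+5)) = -93932973830 /12109599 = -7756.90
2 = 2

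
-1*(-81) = 81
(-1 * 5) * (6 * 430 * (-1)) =12900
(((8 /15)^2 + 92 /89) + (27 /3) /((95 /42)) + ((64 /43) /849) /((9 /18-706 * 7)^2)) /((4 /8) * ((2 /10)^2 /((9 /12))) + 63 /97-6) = -232363809086654801078 /233537192181547645083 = -0.99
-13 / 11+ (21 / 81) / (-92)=-1.18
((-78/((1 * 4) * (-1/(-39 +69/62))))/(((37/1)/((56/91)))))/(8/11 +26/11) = -77517/19499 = -3.98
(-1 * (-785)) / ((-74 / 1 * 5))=-157 / 74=-2.12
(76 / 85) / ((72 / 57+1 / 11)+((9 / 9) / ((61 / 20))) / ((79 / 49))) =76544996 / 133330745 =0.57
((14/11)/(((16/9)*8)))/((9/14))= 49/352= 0.14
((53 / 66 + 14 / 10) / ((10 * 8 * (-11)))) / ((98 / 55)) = -727 / 517440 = -0.00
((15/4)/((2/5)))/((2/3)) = 225/16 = 14.06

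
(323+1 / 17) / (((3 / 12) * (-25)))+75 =9907 / 425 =23.31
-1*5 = -5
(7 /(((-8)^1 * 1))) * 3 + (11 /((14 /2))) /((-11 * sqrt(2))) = -21 /8-sqrt(2) /14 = -2.73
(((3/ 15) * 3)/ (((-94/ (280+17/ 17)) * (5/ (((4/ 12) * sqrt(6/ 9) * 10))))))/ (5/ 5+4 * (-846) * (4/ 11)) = 3091 * sqrt(6)/ 9535125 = 0.00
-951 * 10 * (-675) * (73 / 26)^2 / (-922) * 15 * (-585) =11545261846875 / 23972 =481614460.49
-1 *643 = -643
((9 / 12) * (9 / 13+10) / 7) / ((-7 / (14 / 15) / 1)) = -0.15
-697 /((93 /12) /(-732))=65832.77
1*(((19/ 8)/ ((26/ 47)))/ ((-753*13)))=-893/ 2036112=-0.00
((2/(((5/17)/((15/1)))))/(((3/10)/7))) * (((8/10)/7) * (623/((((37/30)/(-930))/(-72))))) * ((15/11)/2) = 6272786476.66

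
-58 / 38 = -29 / 19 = -1.53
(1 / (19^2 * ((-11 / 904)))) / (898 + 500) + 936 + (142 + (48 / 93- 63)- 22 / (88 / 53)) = 344970319801 / 344190396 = 1002.27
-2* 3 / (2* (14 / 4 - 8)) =2 / 3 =0.67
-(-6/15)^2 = -0.16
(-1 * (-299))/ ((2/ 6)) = 897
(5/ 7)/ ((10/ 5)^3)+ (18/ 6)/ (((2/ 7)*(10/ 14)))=14.79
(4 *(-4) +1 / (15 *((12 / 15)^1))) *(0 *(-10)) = 0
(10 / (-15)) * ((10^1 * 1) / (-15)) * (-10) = -4.44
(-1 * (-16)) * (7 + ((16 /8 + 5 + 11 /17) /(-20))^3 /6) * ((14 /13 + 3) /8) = 87374263 /1532856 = 57.00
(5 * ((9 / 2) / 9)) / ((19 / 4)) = 10 / 19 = 0.53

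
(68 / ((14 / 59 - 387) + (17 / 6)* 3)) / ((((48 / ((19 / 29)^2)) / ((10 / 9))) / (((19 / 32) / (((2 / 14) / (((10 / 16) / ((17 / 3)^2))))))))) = -14163835 / 98019316992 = -0.00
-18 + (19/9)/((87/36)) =-1490/87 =-17.13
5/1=5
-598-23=-621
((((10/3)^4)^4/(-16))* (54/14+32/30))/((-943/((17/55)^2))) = 67915000000000000/9376996375593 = 7242.72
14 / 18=7 / 9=0.78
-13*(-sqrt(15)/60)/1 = 13*sqrt(15)/60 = 0.84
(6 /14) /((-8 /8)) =-3 /7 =-0.43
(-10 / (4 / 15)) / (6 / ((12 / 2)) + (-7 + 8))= -75 / 4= -18.75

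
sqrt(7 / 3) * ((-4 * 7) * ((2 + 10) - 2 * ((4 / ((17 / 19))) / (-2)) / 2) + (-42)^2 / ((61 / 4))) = -293384 * sqrt(21) / 3111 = -432.16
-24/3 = -8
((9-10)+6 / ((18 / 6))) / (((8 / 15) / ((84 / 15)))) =21 / 2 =10.50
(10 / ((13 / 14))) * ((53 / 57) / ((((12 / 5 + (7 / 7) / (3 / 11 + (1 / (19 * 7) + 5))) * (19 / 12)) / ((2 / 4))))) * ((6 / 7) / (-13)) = -98262000 / 1220363027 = -0.08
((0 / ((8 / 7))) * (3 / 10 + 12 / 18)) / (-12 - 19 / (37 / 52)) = 0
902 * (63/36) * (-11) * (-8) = 138908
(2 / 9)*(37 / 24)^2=1369 / 2592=0.53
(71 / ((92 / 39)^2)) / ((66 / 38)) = 683943 / 93104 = 7.35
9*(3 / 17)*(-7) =-189 / 17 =-11.12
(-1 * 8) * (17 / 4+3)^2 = -841 / 2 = -420.50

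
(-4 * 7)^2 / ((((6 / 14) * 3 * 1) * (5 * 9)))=5488 / 405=13.55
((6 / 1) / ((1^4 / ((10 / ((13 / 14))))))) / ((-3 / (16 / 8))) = -43.08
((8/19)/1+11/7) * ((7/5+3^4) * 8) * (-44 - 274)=-55550784/133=-417675.07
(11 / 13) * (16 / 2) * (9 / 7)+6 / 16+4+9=16073 / 728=22.08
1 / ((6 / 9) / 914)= 1371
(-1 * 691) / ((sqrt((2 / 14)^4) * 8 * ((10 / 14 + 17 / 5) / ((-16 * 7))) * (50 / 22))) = 18250001 / 360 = 50694.45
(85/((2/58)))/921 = 2.68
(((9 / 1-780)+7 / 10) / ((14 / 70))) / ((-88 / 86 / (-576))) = -23848488 / 11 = -2168044.36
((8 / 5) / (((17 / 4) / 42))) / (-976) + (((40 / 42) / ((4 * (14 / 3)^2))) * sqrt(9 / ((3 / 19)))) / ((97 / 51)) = -84 / 5185 + 765 * sqrt(57) / 133084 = 0.03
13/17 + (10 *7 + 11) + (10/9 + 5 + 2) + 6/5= 69673/765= 91.08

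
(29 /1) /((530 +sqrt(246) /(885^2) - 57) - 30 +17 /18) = 31590732608763750 /483604490951399641 - 90854100 *sqrt(246) /483604490951399641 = 0.07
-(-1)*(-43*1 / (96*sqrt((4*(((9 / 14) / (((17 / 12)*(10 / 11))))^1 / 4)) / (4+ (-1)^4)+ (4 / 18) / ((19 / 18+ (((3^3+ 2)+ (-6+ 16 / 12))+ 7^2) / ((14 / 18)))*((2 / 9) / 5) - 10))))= -6665*sqrt(2316097) / 5605344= -1.81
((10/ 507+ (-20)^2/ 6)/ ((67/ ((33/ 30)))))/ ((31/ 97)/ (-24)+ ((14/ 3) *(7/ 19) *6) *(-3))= -548344104/ 15506316319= -0.04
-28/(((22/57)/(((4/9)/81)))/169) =-179816/2673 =-67.27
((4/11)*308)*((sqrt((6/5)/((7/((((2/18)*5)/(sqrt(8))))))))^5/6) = 2*2^(3/4)*sqrt(21)/3969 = 0.00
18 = 18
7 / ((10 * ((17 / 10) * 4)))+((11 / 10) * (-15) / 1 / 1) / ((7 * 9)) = -227 / 1428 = -0.16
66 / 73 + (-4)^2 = 1234 / 73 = 16.90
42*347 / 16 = 7287 / 8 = 910.88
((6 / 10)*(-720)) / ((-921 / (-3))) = -432 / 307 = -1.41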